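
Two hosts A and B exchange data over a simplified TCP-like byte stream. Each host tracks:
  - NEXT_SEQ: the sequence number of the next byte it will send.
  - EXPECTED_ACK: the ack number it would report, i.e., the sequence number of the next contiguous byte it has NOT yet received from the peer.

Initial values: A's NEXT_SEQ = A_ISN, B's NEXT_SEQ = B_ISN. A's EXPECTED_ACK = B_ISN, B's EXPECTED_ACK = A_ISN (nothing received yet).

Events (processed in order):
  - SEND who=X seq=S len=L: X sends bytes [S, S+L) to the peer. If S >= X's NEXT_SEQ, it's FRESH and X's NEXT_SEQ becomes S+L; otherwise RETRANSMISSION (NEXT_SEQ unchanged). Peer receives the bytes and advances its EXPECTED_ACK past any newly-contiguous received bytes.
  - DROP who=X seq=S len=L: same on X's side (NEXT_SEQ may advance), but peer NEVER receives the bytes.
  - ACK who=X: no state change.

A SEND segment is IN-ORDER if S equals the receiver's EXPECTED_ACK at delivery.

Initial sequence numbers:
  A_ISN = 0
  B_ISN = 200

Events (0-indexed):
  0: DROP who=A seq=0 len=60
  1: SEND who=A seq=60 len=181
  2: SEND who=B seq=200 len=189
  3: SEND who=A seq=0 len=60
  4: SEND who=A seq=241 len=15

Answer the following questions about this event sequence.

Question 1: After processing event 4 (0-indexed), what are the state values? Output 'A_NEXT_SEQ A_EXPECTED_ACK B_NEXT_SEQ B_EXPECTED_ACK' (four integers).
After event 0: A_seq=60 A_ack=200 B_seq=200 B_ack=0
After event 1: A_seq=241 A_ack=200 B_seq=200 B_ack=0
After event 2: A_seq=241 A_ack=389 B_seq=389 B_ack=0
After event 3: A_seq=241 A_ack=389 B_seq=389 B_ack=241
After event 4: A_seq=256 A_ack=389 B_seq=389 B_ack=256

256 389 389 256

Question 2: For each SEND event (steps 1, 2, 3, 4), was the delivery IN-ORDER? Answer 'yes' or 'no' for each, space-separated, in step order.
Answer: no yes yes yes

Derivation:
Step 1: SEND seq=60 -> out-of-order
Step 2: SEND seq=200 -> in-order
Step 3: SEND seq=0 -> in-order
Step 4: SEND seq=241 -> in-order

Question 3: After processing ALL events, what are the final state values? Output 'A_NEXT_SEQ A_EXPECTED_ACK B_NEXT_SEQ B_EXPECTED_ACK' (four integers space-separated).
After event 0: A_seq=60 A_ack=200 B_seq=200 B_ack=0
After event 1: A_seq=241 A_ack=200 B_seq=200 B_ack=0
After event 2: A_seq=241 A_ack=389 B_seq=389 B_ack=0
After event 3: A_seq=241 A_ack=389 B_seq=389 B_ack=241
After event 4: A_seq=256 A_ack=389 B_seq=389 B_ack=256

Answer: 256 389 389 256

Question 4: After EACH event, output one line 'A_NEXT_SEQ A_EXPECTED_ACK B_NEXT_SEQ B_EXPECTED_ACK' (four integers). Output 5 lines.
60 200 200 0
241 200 200 0
241 389 389 0
241 389 389 241
256 389 389 256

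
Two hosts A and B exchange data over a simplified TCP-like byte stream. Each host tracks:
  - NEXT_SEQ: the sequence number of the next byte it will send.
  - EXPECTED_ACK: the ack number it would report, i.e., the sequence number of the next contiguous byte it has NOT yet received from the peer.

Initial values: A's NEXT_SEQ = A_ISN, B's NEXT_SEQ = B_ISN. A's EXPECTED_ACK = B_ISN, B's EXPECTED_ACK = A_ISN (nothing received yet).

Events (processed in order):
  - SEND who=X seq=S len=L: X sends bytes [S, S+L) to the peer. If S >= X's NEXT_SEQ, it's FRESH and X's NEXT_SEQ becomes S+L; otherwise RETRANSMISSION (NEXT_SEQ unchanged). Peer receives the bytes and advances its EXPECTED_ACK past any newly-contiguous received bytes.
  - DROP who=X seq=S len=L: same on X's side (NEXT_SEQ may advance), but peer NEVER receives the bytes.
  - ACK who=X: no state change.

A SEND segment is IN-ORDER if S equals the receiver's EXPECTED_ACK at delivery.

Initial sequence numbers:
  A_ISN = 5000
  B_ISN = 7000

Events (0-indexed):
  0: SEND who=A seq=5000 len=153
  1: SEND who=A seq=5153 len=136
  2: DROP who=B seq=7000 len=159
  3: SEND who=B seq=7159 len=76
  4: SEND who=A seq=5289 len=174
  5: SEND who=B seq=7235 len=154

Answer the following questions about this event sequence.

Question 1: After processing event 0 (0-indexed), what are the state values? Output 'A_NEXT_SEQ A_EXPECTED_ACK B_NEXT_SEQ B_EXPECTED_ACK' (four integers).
After event 0: A_seq=5153 A_ack=7000 B_seq=7000 B_ack=5153

5153 7000 7000 5153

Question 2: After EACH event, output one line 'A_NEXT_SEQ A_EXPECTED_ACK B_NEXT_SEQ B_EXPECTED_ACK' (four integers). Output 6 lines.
5153 7000 7000 5153
5289 7000 7000 5289
5289 7000 7159 5289
5289 7000 7235 5289
5463 7000 7235 5463
5463 7000 7389 5463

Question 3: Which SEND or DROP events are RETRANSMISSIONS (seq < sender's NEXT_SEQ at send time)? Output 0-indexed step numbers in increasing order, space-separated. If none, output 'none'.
Step 0: SEND seq=5000 -> fresh
Step 1: SEND seq=5153 -> fresh
Step 2: DROP seq=7000 -> fresh
Step 3: SEND seq=7159 -> fresh
Step 4: SEND seq=5289 -> fresh
Step 5: SEND seq=7235 -> fresh

Answer: none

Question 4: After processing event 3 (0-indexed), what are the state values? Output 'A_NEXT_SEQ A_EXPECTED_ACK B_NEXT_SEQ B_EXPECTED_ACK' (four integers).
After event 0: A_seq=5153 A_ack=7000 B_seq=7000 B_ack=5153
After event 1: A_seq=5289 A_ack=7000 B_seq=7000 B_ack=5289
After event 2: A_seq=5289 A_ack=7000 B_seq=7159 B_ack=5289
After event 3: A_seq=5289 A_ack=7000 B_seq=7235 B_ack=5289

5289 7000 7235 5289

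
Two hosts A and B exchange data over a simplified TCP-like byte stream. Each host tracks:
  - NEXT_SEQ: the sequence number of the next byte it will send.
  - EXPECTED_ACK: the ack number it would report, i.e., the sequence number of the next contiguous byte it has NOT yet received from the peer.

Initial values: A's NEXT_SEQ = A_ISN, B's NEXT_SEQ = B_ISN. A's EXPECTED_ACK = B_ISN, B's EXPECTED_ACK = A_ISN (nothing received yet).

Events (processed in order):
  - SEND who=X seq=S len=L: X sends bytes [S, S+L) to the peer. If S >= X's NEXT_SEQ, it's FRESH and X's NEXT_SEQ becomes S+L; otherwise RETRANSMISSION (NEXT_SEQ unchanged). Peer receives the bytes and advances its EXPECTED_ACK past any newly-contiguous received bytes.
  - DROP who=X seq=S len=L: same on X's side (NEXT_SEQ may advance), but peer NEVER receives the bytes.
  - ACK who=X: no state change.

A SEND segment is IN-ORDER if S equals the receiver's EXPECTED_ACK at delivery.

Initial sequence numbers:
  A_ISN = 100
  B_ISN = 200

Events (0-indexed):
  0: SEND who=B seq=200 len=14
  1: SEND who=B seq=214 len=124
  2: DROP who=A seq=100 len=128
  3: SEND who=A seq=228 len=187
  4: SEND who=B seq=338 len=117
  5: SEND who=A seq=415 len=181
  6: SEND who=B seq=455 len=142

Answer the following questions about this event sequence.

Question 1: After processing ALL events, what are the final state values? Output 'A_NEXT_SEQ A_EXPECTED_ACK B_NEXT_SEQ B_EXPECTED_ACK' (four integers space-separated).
Answer: 596 597 597 100

Derivation:
After event 0: A_seq=100 A_ack=214 B_seq=214 B_ack=100
After event 1: A_seq=100 A_ack=338 B_seq=338 B_ack=100
After event 2: A_seq=228 A_ack=338 B_seq=338 B_ack=100
After event 3: A_seq=415 A_ack=338 B_seq=338 B_ack=100
After event 4: A_seq=415 A_ack=455 B_seq=455 B_ack=100
After event 5: A_seq=596 A_ack=455 B_seq=455 B_ack=100
After event 6: A_seq=596 A_ack=597 B_seq=597 B_ack=100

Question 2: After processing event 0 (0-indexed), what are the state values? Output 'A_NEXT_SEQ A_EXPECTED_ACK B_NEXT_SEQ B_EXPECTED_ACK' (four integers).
After event 0: A_seq=100 A_ack=214 B_seq=214 B_ack=100

100 214 214 100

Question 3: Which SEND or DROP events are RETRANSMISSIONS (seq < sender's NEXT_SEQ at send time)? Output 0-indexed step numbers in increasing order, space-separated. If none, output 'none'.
Answer: none

Derivation:
Step 0: SEND seq=200 -> fresh
Step 1: SEND seq=214 -> fresh
Step 2: DROP seq=100 -> fresh
Step 3: SEND seq=228 -> fresh
Step 4: SEND seq=338 -> fresh
Step 5: SEND seq=415 -> fresh
Step 6: SEND seq=455 -> fresh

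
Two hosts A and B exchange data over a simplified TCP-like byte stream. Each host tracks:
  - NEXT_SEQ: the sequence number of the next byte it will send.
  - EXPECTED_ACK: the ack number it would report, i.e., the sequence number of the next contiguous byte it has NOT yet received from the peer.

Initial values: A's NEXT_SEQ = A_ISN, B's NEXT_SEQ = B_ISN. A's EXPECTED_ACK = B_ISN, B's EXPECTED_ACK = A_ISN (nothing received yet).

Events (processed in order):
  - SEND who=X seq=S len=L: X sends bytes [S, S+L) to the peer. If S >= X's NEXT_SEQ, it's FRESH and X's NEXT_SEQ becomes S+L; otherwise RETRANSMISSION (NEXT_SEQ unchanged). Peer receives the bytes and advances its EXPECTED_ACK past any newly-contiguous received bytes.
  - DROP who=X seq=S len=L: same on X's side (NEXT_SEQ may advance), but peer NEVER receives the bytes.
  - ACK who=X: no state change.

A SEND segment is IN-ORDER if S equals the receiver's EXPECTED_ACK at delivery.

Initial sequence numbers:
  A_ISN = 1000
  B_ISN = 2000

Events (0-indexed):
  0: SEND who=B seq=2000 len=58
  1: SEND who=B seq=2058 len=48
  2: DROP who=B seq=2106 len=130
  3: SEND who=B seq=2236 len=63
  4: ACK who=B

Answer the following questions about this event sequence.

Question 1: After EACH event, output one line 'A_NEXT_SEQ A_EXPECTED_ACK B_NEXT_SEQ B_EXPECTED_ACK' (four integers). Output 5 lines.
1000 2058 2058 1000
1000 2106 2106 1000
1000 2106 2236 1000
1000 2106 2299 1000
1000 2106 2299 1000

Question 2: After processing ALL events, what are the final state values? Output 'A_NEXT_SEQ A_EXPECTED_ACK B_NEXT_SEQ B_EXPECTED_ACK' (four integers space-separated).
After event 0: A_seq=1000 A_ack=2058 B_seq=2058 B_ack=1000
After event 1: A_seq=1000 A_ack=2106 B_seq=2106 B_ack=1000
After event 2: A_seq=1000 A_ack=2106 B_seq=2236 B_ack=1000
After event 3: A_seq=1000 A_ack=2106 B_seq=2299 B_ack=1000
After event 4: A_seq=1000 A_ack=2106 B_seq=2299 B_ack=1000

Answer: 1000 2106 2299 1000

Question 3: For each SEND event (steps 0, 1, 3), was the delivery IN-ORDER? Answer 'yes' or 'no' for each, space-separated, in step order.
Answer: yes yes no

Derivation:
Step 0: SEND seq=2000 -> in-order
Step 1: SEND seq=2058 -> in-order
Step 3: SEND seq=2236 -> out-of-order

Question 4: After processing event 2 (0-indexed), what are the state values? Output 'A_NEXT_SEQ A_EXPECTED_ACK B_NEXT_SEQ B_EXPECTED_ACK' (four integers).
After event 0: A_seq=1000 A_ack=2058 B_seq=2058 B_ack=1000
After event 1: A_seq=1000 A_ack=2106 B_seq=2106 B_ack=1000
After event 2: A_seq=1000 A_ack=2106 B_seq=2236 B_ack=1000

1000 2106 2236 1000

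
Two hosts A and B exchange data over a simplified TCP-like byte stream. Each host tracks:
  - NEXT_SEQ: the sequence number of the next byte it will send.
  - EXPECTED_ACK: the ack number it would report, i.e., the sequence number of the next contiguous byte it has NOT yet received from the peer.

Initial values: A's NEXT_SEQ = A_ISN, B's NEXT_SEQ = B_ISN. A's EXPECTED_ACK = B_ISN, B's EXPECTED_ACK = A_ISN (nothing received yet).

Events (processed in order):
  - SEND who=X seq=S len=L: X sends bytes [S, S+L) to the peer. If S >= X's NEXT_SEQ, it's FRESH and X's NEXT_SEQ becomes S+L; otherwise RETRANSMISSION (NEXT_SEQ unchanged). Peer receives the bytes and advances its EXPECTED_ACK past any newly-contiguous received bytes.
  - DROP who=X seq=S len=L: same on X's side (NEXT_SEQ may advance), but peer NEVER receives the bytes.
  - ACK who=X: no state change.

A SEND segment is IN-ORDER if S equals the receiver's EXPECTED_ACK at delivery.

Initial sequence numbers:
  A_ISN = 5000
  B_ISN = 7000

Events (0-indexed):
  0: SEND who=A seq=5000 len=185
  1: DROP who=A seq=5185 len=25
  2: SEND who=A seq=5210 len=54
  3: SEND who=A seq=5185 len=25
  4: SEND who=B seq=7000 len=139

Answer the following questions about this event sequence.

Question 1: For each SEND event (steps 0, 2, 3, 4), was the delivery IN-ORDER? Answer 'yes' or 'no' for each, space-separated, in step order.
Answer: yes no yes yes

Derivation:
Step 0: SEND seq=5000 -> in-order
Step 2: SEND seq=5210 -> out-of-order
Step 3: SEND seq=5185 -> in-order
Step 4: SEND seq=7000 -> in-order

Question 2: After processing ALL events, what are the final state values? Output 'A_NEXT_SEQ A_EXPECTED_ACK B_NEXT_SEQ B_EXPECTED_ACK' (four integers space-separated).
Answer: 5264 7139 7139 5264

Derivation:
After event 0: A_seq=5185 A_ack=7000 B_seq=7000 B_ack=5185
After event 1: A_seq=5210 A_ack=7000 B_seq=7000 B_ack=5185
After event 2: A_seq=5264 A_ack=7000 B_seq=7000 B_ack=5185
After event 3: A_seq=5264 A_ack=7000 B_seq=7000 B_ack=5264
After event 4: A_seq=5264 A_ack=7139 B_seq=7139 B_ack=5264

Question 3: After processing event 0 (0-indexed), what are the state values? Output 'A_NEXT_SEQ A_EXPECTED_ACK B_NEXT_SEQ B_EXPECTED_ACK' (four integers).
After event 0: A_seq=5185 A_ack=7000 B_seq=7000 B_ack=5185

5185 7000 7000 5185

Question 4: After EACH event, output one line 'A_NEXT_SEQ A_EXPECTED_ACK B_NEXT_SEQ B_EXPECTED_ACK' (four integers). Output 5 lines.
5185 7000 7000 5185
5210 7000 7000 5185
5264 7000 7000 5185
5264 7000 7000 5264
5264 7139 7139 5264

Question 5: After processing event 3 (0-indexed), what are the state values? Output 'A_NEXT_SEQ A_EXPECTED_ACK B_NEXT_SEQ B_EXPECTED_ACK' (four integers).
After event 0: A_seq=5185 A_ack=7000 B_seq=7000 B_ack=5185
After event 1: A_seq=5210 A_ack=7000 B_seq=7000 B_ack=5185
After event 2: A_seq=5264 A_ack=7000 B_seq=7000 B_ack=5185
After event 3: A_seq=5264 A_ack=7000 B_seq=7000 B_ack=5264

5264 7000 7000 5264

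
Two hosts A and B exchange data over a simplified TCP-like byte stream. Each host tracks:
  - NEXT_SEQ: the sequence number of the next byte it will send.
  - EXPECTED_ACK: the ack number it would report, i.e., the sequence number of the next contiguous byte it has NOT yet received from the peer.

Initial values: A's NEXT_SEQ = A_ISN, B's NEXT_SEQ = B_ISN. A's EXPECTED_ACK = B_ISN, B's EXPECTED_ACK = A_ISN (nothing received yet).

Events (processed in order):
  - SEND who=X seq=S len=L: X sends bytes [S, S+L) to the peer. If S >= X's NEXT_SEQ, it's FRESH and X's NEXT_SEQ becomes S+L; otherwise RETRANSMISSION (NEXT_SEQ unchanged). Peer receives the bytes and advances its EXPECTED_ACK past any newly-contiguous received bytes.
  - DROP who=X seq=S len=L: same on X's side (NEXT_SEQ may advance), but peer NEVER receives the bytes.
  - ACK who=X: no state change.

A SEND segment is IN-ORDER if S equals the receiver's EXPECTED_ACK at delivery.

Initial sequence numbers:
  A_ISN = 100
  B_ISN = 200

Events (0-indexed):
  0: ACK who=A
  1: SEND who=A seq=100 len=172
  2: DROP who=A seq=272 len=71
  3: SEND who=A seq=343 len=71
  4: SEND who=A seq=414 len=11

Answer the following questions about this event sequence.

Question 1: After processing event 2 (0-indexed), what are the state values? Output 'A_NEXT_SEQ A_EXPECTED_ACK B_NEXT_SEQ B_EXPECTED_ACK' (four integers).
After event 0: A_seq=100 A_ack=200 B_seq=200 B_ack=100
After event 1: A_seq=272 A_ack=200 B_seq=200 B_ack=272
After event 2: A_seq=343 A_ack=200 B_seq=200 B_ack=272

343 200 200 272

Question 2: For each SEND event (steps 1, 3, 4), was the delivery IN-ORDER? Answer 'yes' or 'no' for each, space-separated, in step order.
Answer: yes no no

Derivation:
Step 1: SEND seq=100 -> in-order
Step 3: SEND seq=343 -> out-of-order
Step 4: SEND seq=414 -> out-of-order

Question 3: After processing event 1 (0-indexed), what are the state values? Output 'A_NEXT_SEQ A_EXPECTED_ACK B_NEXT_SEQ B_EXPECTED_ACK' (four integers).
After event 0: A_seq=100 A_ack=200 B_seq=200 B_ack=100
After event 1: A_seq=272 A_ack=200 B_seq=200 B_ack=272

272 200 200 272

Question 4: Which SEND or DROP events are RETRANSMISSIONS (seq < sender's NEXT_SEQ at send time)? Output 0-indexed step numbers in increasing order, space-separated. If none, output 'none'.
Answer: none

Derivation:
Step 1: SEND seq=100 -> fresh
Step 2: DROP seq=272 -> fresh
Step 3: SEND seq=343 -> fresh
Step 4: SEND seq=414 -> fresh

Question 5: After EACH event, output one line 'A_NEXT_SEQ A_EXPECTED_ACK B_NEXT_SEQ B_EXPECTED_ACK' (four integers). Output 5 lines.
100 200 200 100
272 200 200 272
343 200 200 272
414 200 200 272
425 200 200 272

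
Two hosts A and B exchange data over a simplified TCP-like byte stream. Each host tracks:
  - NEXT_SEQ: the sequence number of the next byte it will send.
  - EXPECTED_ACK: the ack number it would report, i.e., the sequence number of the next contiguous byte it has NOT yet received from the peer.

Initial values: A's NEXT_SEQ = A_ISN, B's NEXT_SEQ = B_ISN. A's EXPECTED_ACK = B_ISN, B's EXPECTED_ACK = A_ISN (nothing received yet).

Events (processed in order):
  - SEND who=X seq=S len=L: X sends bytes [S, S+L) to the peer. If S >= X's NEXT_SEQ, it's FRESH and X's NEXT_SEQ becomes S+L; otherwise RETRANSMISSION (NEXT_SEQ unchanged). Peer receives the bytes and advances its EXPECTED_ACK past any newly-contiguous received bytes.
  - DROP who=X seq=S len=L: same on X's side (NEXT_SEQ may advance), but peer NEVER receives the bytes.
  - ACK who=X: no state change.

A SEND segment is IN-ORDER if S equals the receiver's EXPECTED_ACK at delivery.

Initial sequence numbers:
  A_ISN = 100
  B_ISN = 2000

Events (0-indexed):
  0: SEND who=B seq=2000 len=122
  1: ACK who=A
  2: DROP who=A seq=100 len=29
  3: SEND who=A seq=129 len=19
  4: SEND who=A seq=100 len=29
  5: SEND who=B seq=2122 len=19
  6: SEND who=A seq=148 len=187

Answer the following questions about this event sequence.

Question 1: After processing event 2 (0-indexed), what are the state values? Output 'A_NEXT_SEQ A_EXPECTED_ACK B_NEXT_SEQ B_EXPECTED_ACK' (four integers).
After event 0: A_seq=100 A_ack=2122 B_seq=2122 B_ack=100
After event 1: A_seq=100 A_ack=2122 B_seq=2122 B_ack=100
After event 2: A_seq=129 A_ack=2122 B_seq=2122 B_ack=100

129 2122 2122 100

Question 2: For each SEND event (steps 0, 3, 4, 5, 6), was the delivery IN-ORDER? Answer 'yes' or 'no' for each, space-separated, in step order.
Answer: yes no yes yes yes

Derivation:
Step 0: SEND seq=2000 -> in-order
Step 3: SEND seq=129 -> out-of-order
Step 4: SEND seq=100 -> in-order
Step 5: SEND seq=2122 -> in-order
Step 6: SEND seq=148 -> in-order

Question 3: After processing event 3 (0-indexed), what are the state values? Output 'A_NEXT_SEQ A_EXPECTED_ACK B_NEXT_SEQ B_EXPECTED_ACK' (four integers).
After event 0: A_seq=100 A_ack=2122 B_seq=2122 B_ack=100
After event 1: A_seq=100 A_ack=2122 B_seq=2122 B_ack=100
After event 2: A_seq=129 A_ack=2122 B_seq=2122 B_ack=100
After event 3: A_seq=148 A_ack=2122 B_seq=2122 B_ack=100

148 2122 2122 100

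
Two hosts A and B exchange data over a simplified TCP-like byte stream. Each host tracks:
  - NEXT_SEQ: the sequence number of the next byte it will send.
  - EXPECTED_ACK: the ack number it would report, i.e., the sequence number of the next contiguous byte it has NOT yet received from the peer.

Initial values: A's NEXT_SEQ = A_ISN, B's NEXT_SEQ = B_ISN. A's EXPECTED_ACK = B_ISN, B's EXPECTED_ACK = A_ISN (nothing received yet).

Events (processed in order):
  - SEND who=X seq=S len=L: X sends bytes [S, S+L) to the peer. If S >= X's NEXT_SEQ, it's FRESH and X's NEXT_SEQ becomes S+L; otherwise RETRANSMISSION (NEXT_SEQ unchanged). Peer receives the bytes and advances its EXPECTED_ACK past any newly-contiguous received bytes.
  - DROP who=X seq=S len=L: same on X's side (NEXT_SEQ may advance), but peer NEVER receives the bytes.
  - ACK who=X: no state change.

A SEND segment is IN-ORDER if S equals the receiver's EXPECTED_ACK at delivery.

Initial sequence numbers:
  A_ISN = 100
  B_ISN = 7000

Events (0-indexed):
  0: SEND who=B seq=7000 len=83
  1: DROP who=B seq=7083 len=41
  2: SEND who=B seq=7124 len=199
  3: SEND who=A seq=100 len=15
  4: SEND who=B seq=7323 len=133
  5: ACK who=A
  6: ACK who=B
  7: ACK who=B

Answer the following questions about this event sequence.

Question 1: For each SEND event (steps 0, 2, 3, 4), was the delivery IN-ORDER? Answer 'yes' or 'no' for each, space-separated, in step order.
Answer: yes no yes no

Derivation:
Step 0: SEND seq=7000 -> in-order
Step 2: SEND seq=7124 -> out-of-order
Step 3: SEND seq=100 -> in-order
Step 4: SEND seq=7323 -> out-of-order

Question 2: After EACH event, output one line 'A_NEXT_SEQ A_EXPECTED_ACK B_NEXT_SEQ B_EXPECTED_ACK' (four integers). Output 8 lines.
100 7083 7083 100
100 7083 7124 100
100 7083 7323 100
115 7083 7323 115
115 7083 7456 115
115 7083 7456 115
115 7083 7456 115
115 7083 7456 115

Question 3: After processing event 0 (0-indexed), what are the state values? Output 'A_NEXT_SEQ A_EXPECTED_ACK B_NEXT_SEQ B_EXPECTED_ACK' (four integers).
After event 0: A_seq=100 A_ack=7083 B_seq=7083 B_ack=100

100 7083 7083 100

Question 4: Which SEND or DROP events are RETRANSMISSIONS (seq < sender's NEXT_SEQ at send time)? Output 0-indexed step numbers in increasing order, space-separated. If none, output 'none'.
Step 0: SEND seq=7000 -> fresh
Step 1: DROP seq=7083 -> fresh
Step 2: SEND seq=7124 -> fresh
Step 3: SEND seq=100 -> fresh
Step 4: SEND seq=7323 -> fresh

Answer: none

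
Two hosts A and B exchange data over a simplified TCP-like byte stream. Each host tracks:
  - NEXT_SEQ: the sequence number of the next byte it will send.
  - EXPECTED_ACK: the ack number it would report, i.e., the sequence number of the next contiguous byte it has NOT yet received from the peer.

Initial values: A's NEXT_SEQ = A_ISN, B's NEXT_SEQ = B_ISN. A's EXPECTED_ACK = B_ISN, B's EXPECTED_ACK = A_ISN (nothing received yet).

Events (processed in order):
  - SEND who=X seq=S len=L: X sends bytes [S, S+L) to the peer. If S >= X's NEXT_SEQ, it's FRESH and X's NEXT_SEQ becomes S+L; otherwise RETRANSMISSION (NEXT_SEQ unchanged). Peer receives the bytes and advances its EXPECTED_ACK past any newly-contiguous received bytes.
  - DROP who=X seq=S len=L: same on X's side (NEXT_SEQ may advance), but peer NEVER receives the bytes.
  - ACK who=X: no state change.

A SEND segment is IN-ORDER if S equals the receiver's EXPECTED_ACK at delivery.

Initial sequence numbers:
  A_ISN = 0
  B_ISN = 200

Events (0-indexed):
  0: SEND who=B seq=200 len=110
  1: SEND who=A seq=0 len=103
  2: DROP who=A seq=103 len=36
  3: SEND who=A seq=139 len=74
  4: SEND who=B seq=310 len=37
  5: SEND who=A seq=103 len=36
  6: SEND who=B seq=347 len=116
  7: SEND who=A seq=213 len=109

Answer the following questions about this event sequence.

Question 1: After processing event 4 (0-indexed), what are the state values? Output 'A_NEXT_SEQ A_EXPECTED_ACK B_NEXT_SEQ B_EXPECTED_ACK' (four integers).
After event 0: A_seq=0 A_ack=310 B_seq=310 B_ack=0
After event 1: A_seq=103 A_ack=310 B_seq=310 B_ack=103
After event 2: A_seq=139 A_ack=310 B_seq=310 B_ack=103
After event 3: A_seq=213 A_ack=310 B_seq=310 B_ack=103
After event 4: A_seq=213 A_ack=347 B_seq=347 B_ack=103

213 347 347 103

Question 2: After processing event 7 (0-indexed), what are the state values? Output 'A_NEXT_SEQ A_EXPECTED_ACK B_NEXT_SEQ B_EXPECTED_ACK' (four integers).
After event 0: A_seq=0 A_ack=310 B_seq=310 B_ack=0
After event 1: A_seq=103 A_ack=310 B_seq=310 B_ack=103
After event 2: A_seq=139 A_ack=310 B_seq=310 B_ack=103
After event 3: A_seq=213 A_ack=310 B_seq=310 B_ack=103
After event 4: A_seq=213 A_ack=347 B_seq=347 B_ack=103
After event 5: A_seq=213 A_ack=347 B_seq=347 B_ack=213
After event 6: A_seq=213 A_ack=463 B_seq=463 B_ack=213
After event 7: A_seq=322 A_ack=463 B_seq=463 B_ack=322

322 463 463 322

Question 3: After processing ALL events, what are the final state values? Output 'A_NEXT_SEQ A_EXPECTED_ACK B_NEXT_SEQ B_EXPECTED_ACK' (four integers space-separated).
Answer: 322 463 463 322

Derivation:
After event 0: A_seq=0 A_ack=310 B_seq=310 B_ack=0
After event 1: A_seq=103 A_ack=310 B_seq=310 B_ack=103
After event 2: A_seq=139 A_ack=310 B_seq=310 B_ack=103
After event 3: A_seq=213 A_ack=310 B_seq=310 B_ack=103
After event 4: A_seq=213 A_ack=347 B_seq=347 B_ack=103
After event 5: A_seq=213 A_ack=347 B_seq=347 B_ack=213
After event 6: A_seq=213 A_ack=463 B_seq=463 B_ack=213
After event 7: A_seq=322 A_ack=463 B_seq=463 B_ack=322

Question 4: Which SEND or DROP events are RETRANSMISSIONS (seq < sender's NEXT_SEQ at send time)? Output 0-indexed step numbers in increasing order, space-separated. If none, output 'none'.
Step 0: SEND seq=200 -> fresh
Step 1: SEND seq=0 -> fresh
Step 2: DROP seq=103 -> fresh
Step 3: SEND seq=139 -> fresh
Step 4: SEND seq=310 -> fresh
Step 5: SEND seq=103 -> retransmit
Step 6: SEND seq=347 -> fresh
Step 7: SEND seq=213 -> fresh

Answer: 5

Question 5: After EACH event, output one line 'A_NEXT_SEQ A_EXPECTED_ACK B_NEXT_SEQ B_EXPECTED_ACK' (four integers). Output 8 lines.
0 310 310 0
103 310 310 103
139 310 310 103
213 310 310 103
213 347 347 103
213 347 347 213
213 463 463 213
322 463 463 322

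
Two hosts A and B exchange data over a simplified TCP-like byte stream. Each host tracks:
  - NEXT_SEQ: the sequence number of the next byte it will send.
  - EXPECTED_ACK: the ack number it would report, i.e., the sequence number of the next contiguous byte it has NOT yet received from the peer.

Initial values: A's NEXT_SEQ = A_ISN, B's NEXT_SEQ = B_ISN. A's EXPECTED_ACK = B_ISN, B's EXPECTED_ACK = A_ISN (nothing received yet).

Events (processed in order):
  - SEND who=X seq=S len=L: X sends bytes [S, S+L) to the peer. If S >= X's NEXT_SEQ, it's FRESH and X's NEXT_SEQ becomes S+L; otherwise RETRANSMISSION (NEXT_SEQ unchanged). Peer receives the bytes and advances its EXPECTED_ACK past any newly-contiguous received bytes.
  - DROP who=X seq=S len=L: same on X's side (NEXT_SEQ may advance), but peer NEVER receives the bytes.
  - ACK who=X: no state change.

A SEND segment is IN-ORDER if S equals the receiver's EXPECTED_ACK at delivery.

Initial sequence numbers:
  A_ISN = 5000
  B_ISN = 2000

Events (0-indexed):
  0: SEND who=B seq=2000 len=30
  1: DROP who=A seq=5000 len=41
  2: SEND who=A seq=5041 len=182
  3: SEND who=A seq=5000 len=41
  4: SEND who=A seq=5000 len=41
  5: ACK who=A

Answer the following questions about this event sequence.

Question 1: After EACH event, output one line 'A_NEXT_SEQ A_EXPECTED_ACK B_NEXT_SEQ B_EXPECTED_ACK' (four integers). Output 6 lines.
5000 2030 2030 5000
5041 2030 2030 5000
5223 2030 2030 5000
5223 2030 2030 5223
5223 2030 2030 5223
5223 2030 2030 5223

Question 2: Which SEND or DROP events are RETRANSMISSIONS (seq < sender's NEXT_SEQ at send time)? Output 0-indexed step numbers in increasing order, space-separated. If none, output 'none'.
Answer: 3 4

Derivation:
Step 0: SEND seq=2000 -> fresh
Step 1: DROP seq=5000 -> fresh
Step 2: SEND seq=5041 -> fresh
Step 3: SEND seq=5000 -> retransmit
Step 4: SEND seq=5000 -> retransmit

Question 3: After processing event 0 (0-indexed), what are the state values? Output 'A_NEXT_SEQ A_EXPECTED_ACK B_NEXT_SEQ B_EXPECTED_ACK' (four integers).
After event 0: A_seq=5000 A_ack=2030 B_seq=2030 B_ack=5000

5000 2030 2030 5000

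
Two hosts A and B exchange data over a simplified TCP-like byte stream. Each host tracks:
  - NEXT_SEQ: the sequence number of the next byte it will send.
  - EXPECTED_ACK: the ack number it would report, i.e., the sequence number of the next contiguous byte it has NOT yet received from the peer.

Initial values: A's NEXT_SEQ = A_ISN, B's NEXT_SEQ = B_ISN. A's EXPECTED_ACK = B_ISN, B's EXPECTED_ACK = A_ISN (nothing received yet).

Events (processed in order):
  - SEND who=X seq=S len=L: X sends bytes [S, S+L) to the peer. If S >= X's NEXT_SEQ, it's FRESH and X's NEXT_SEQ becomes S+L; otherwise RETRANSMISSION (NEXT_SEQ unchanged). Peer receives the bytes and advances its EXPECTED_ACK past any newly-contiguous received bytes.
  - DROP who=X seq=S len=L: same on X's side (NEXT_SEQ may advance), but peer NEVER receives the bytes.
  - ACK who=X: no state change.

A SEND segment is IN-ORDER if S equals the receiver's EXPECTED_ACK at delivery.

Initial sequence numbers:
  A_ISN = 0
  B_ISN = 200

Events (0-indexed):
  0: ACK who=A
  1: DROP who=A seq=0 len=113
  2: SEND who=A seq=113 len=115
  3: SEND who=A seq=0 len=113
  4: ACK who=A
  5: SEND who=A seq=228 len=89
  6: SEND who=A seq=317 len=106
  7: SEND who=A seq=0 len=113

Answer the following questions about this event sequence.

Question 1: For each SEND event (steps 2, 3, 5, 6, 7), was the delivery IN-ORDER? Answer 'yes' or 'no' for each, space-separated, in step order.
Step 2: SEND seq=113 -> out-of-order
Step 3: SEND seq=0 -> in-order
Step 5: SEND seq=228 -> in-order
Step 6: SEND seq=317 -> in-order
Step 7: SEND seq=0 -> out-of-order

Answer: no yes yes yes no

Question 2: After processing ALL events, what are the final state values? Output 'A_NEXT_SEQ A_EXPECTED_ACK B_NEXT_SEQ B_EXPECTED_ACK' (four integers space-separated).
After event 0: A_seq=0 A_ack=200 B_seq=200 B_ack=0
After event 1: A_seq=113 A_ack=200 B_seq=200 B_ack=0
After event 2: A_seq=228 A_ack=200 B_seq=200 B_ack=0
After event 3: A_seq=228 A_ack=200 B_seq=200 B_ack=228
After event 4: A_seq=228 A_ack=200 B_seq=200 B_ack=228
After event 5: A_seq=317 A_ack=200 B_seq=200 B_ack=317
After event 6: A_seq=423 A_ack=200 B_seq=200 B_ack=423
After event 7: A_seq=423 A_ack=200 B_seq=200 B_ack=423

Answer: 423 200 200 423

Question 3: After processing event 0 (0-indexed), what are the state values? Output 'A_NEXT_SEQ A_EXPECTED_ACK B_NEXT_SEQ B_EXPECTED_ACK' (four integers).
After event 0: A_seq=0 A_ack=200 B_seq=200 B_ack=0

0 200 200 0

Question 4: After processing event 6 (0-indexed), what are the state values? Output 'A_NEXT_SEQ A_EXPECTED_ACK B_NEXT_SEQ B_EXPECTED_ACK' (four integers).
After event 0: A_seq=0 A_ack=200 B_seq=200 B_ack=0
After event 1: A_seq=113 A_ack=200 B_seq=200 B_ack=0
After event 2: A_seq=228 A_ack=200 B_seq=200 B_ack=0
After event 3: A_seq=228 A_ack=200 B_seq=200 B_ack=228
After event 4: A_seq=228 A_ack=200 B_seq=200 B_ack=228
After event 5: A_seq=317 A_ack=200 B_seq=200 B_ack=317
After event 6: A_seq=423 A_ack=200 B_seq=200 B_ack=423

423 200 200 423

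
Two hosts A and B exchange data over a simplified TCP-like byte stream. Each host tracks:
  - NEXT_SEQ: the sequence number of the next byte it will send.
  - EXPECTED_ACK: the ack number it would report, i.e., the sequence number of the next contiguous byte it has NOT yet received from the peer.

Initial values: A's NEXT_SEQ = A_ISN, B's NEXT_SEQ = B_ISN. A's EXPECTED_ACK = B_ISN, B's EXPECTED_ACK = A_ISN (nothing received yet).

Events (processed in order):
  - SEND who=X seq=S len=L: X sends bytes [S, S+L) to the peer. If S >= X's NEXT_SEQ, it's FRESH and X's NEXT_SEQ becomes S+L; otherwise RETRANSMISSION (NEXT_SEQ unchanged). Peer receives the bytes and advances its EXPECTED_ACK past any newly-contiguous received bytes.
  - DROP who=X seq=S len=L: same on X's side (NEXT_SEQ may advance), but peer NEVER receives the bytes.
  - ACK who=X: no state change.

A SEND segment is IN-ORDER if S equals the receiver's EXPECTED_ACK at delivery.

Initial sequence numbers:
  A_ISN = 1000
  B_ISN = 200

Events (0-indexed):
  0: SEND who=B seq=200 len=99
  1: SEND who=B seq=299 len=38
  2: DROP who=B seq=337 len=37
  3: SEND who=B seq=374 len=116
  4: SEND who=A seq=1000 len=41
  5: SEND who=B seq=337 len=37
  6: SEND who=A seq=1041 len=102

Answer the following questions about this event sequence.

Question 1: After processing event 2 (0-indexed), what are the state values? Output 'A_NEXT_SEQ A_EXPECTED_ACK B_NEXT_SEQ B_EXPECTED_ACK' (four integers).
After event 0: A_seq=1000 A_ack=299 B_seq=299 B_ack=1000
After event 1: A_seq=1000 A_ack=337 B_seq=337 B_ack=1000
After event 2: A_seq=1000 A_ack=337 B_seq=374 B_ack=1000

1000 337 374 1000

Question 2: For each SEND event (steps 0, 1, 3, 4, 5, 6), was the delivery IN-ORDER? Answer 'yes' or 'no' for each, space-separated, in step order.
Step 0: SEND seq=200 -> in-order
Step 1: SEND seq=299 -> in-order
Step 3: SEND seq=374 -> out-of-order
Step 4: SEND seq=1000 -> in-order
Step 5: SEND seq=337 -> in-order
Step 6: SEND seq=1041 -> in-order

Answer: yes yes no yes yes yes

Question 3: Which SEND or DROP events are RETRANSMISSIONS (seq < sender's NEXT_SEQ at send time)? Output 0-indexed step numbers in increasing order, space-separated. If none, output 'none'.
Answer: 5

Derivation:
Step 0: SEND seq=200 -> fresh
Step 1: SEND seq=299 -> fresh
Step 2: DROP seq=337 -> fresh
Step 3: SEND seq=374 -> fresh
Step 4: SEND seq=1000 -> fresh
Step 5: SEND seq=337 -> retransmit
Step 6: SEND seq=1041 -> fresh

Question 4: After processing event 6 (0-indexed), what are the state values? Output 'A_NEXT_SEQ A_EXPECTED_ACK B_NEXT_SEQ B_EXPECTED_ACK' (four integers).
After event 0: A_seq=1000 A_ack=299 B_seq=299 B_ack=1000
After event 1: A_seq=1000 A_ack=337 B_seq=337 B_ack=1000
After event 2: A_seq=1000 A_ack=337 B_seq=374 B_ack=1000
After event 3: A_seq=1000 A_ack=337 B_seq=490 B_ack=1000
After event 4: A_seq=1041 A_ack=337 B_seq=490 B_ack=1041
After event 5: A_seq=1041 A_ack=490 B_seq=490 B_ack=1041
After event 6: A_seq=1143 A_ack=490 B_seq=490 B_ack=1143

1143 490 490 1143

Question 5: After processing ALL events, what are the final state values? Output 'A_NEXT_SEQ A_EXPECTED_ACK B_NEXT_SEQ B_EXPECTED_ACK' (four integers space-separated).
After event 0: A_seq=1000 A_ack=299 B_seq=299 B_ack=1000
After event 1: A_seq=1000 A_ack=337 B_seq=337 B_ack=1000
After event 2: A_seq=1000 A_ack=337 B_seq=374 B_ack=1000
After event 3: A_seq=1000 A_ack=337 B_seq=490 B_ack=1000
After event 4: A_seq=1041 A_ack=337 B_seq=490 B_ack=1041
After event 5: A_seq=1041 A_ack=490 B_seq=490 B_ack=1041
After event 6: A_seq=1143 A_ack=490 B_seq=490 B_ack=1143

Answer: 1143 490 490 1143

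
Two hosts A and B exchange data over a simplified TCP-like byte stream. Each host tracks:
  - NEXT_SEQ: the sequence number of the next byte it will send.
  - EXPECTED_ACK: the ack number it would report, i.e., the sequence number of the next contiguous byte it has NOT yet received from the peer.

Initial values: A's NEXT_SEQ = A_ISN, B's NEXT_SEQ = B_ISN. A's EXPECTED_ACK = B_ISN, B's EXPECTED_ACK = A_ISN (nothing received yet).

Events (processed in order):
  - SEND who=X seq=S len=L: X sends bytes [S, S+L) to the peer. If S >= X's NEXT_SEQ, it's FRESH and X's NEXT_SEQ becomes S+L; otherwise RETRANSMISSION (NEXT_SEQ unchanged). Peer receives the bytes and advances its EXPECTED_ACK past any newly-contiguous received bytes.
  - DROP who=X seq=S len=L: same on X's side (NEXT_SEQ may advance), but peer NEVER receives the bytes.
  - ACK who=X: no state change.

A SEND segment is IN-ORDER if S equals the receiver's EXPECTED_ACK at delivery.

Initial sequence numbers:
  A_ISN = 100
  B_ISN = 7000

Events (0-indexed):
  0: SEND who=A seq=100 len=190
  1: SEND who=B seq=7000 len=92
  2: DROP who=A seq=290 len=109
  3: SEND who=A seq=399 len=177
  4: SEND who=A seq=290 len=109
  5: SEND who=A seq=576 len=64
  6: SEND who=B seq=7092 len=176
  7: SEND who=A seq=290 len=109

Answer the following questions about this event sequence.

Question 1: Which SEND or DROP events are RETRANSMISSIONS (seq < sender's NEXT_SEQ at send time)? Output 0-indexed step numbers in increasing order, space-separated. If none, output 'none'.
Step 0: SEND seq=100 -> fresh
Step 1: SEND seq=7000 -> fresh
Step 2: DROP seq=290 -> fresh
Step 3: SEND seq=399 -> fresh
Step 4: SEND seq=290 -> retransmit
Step 5: SEND seq=576 -> fresh
Step 6: SEND seq=7092 -> fresh
Step 7: SEND seq=290 -> retransmit

Answer: 4 7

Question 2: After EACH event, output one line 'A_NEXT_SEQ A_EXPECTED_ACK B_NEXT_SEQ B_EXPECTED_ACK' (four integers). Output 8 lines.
290 7000 7000 290
290 7092 7092 290
399 7092 7092 290
576 7092 7092 290
576 7092 7092 576
640 7092 7092 640
640 7268 7268 640
640 7268 7268 640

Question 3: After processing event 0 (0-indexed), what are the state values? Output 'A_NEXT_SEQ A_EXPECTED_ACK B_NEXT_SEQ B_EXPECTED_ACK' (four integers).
After event 0: A_seq=290 A_ack=7000 B_seq=7000 B_ack=290

290 7000 7000 290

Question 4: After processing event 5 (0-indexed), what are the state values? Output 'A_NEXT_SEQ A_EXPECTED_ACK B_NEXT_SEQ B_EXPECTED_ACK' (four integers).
After event 0: A_seq=290 A_ack=7000 B_seq=7000 B_ack=290
After event 1: A_seq=290 A_ack=7092 B_seq=7092 B_ack=290
After event 2: A_seq=399 A_ack=7092 B_seq=7092 B_ack=290
After event 3: A_seq=576 A_ack=7092 B_seq=7092 B_ack=290
After event 4: A_seq=576 A_ack=7092 B_seq=7092 B_ack=576
After event 5: A_seq=640 A_ack=7092 B_seq=7092 B_ack=640

640 7092 7092 640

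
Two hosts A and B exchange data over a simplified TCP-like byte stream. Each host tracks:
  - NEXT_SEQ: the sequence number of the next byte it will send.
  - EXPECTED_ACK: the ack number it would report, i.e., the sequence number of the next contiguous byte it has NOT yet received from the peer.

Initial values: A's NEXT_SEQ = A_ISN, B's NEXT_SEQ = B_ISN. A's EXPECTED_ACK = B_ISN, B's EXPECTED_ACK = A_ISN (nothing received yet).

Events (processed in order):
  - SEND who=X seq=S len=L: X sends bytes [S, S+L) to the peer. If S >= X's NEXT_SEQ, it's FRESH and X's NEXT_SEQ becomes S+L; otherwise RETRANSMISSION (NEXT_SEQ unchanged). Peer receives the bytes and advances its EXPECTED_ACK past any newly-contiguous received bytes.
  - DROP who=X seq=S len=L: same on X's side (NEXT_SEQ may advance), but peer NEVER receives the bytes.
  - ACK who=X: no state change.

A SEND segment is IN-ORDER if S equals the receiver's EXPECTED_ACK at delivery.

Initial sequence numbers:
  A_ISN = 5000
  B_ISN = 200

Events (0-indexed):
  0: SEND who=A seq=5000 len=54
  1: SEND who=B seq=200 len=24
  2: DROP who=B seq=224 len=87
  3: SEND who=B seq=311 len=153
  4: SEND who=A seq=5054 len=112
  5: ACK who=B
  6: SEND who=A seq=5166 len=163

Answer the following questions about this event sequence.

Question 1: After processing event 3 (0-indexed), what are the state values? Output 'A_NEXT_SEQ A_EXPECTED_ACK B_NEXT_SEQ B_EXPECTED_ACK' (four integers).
After event 0: A_seq=5054 A_ack=200 B_seq=200 B_ack=5054
After event 1: A_seq=5054 A_ack=224 B_seq=224 B_ack=5054
After event 2: A_seq=5054 A_ack=224 B_seq=311 B_ack=5054
After event 3: A_seq=5054 A_ack=224 B_seq=464 B_ack=5054

5054 224 464 5054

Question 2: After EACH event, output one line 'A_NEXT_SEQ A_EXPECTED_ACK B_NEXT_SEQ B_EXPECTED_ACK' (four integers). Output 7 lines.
5054 200 200 5054
5054 224 224 5054
5054 224 311 5054
5054 224 464 5054
5166 224 464 5166
5166 224 464 5166
5329 224 464 5329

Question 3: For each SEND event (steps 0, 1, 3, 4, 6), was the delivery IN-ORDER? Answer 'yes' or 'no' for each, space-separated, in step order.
Step 0: SEND seq=5000 -> in-order
Step 1: SEND seq=200 -> in-order
Step 3: SEND seq=311 -> out-of-order
Step 4: SEND seq=5054 -> in-order
Step 6: SEND seq=5166 -> in-order

Answer: yes yes no yes yes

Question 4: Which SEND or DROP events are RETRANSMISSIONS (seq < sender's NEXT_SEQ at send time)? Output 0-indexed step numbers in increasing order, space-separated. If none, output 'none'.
Answer: none

Derivation:
Step 0: SEND seq=5000 -> fresh
Step 1: SEND seq=200 -> fresh
Step 2: DROP seq=224 -> fresh
Step 3: SEND seq=311 -> fresh
Step 4: SEND seq=5054 -> fresh
Step 6: SEND seq=5166 -> fresh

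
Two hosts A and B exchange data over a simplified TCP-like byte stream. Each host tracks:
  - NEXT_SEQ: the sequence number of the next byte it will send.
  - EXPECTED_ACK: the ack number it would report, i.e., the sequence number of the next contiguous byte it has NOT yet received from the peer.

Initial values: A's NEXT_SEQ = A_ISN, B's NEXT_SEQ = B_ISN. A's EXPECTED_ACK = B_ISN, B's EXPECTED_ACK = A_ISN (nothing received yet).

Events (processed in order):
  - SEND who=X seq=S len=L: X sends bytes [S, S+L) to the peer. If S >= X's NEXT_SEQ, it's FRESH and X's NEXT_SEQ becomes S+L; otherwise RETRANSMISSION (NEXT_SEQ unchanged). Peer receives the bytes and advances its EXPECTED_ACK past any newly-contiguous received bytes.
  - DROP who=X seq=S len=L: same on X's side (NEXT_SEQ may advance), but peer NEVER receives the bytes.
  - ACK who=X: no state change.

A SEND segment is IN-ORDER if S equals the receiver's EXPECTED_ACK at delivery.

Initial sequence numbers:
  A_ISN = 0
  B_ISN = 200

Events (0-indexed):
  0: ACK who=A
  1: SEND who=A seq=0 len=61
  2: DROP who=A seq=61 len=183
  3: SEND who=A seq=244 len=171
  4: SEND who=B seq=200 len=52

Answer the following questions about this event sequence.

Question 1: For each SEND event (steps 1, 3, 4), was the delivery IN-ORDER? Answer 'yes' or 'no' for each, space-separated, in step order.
Answer: yes no yes

Derivation:
Step 1: SEND seq=0 -> in-order
Step 3: SEND seq=244 -> out-of-order
Step 4: SEND seq=200 -> in-order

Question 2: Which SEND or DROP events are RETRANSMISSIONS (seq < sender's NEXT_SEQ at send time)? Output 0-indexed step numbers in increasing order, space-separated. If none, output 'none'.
Step 1: SEND seq=0 -> fresh
Step 2: DROP seq=61 -> fresh
Step 3: SEND seq=244 -> fresh
Step 4: SEND seq=200 -> fresh

Answer: none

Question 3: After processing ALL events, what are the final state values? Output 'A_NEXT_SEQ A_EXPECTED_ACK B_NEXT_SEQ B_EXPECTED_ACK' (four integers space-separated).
Answer: 415 252 252 61

Derivation:
After event 0: A_seq=0 A_ack=200 B_seq=200 B_ack=0
After event 1: A_seq=61 A_ack=200 B_seq=200 B_ack=61
After event 2: A_seq=244 A_ack=200 B_seq=200 B_ack=61
After event 3: A_seq=415 A_ack=200 B_seq=200 B_ack=61
After event 4: A_seq=415 A_ack=252 B_seq=252 B_ack=61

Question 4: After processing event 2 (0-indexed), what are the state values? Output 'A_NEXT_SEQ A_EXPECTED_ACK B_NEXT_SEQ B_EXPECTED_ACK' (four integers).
After event 0: A_seq=0 A_ack=200 B_seq=200 B_ack=0
After event 1: A_seq=61 A_ack=200 B_seq=200 B_ack=61
After event 2: A_seq=244 A_ack=200 B_seq=200 B_ack=61

244 200 200 61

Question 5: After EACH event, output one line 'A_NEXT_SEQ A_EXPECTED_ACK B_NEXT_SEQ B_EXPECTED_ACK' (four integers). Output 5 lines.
0 200 200 0
61 200 200 61
244 200 200 61
415 200 200 61
415 252 252 61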